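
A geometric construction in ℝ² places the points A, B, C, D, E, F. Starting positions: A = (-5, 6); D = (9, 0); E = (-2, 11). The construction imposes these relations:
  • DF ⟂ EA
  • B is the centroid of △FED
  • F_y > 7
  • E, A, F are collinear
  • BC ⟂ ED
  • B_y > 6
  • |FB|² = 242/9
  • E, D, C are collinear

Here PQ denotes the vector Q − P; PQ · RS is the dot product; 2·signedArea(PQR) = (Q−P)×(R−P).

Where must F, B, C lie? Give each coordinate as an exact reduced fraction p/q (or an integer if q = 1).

1. F_x = -67/17  [E, A, F are collinear ∩ DF ⟂ EA]
2. F_y = 132/17  [E, A, F are collinear ∩ DF ⟂ EA]
   → F = (-67/17, 132/17)
3. B_x = 52/51  [B is the centroid of △FED]
4. B_y = 319/51  [B is the centroid of △FED]
   → B = (52/51, 319/51)
5. C_x = 32/17  [E, D, C are collinear ∩ BC ⟂ ED]
6. C_y = 121/17  [E, D, C are collinear ∩ BC ⟂ ED]
   → C = (32/17, 121/17)

B = (52/51, 319/51)
C = (32/17, 121/17)
F = (-67/17, 132/17)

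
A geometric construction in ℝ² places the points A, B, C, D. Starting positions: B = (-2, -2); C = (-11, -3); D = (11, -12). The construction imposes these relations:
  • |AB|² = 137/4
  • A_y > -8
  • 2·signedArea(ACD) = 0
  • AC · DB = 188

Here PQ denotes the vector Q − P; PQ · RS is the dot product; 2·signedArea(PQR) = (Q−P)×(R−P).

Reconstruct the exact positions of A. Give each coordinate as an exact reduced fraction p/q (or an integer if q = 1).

A = (0, -15/2)

1. A_x = 0  [2·signedArea(ACD) = 0 ∩ AC · DB = 188]
2. A_y = -15/2  [2·signedArea(ACD) = 0 ∩ AC · DB = 188]
   → A = (0, -15/2)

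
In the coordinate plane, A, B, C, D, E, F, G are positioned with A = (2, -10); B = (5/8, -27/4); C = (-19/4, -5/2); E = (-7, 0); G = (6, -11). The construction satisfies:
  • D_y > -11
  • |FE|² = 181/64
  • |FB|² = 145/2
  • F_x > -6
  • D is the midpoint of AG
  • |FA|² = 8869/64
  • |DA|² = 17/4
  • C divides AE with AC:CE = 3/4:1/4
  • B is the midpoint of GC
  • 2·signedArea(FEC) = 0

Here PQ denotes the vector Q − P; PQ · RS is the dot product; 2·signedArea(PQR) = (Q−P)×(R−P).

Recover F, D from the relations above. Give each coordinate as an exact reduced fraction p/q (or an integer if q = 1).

D = (4, -21/2)
F = (-47/8, -5/4)

1. F_x = -47/8  [line 5/2·x + 9/4·y + 35/2 = 0 ∩ |FE|² = 181/64]
2. F_y = -5/4  [line 5/2·x + 9/4·y + 35/2 = 0 ∩ |FE|² = 181/64]
   → F = (-47/8, -5/4)
3. D_x = 4  [D is the midpoint of AG]
4. D_y = -21/2  [D is the midpoint of AG]
   → D = (4, -21/2)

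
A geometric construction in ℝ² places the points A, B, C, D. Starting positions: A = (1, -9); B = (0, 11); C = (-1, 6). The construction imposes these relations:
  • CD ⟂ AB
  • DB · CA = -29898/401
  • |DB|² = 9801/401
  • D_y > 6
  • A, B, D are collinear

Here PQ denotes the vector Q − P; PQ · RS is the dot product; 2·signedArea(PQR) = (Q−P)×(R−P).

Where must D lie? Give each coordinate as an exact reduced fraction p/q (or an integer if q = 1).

1. D_x = 99/401  [A, B, D are collinear ∩ CD ⟂ AB]
2. D_y = 2431/401  [A, B, D are collinear ∩ CD ⟂ AB]
   → D = (99/401, 2431/401)

D = (99/401, 2431/401)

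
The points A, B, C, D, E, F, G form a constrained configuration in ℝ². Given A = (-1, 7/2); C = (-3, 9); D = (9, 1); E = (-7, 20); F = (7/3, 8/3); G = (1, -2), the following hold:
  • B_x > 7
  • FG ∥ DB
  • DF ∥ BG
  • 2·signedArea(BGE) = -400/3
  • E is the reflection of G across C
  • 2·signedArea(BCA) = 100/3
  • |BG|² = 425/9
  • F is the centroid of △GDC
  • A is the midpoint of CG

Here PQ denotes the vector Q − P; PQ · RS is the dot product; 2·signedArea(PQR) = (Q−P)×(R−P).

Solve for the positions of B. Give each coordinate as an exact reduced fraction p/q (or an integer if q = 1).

B = (23/3, -11/3)

1. B_x = 23/3  [DF ∥ BG ∩ FG ∥ DB]
2. B_y = -11/3  [DF ∥ BG ∩ FG ∥ DB]
   → B = (23/3, -11/3)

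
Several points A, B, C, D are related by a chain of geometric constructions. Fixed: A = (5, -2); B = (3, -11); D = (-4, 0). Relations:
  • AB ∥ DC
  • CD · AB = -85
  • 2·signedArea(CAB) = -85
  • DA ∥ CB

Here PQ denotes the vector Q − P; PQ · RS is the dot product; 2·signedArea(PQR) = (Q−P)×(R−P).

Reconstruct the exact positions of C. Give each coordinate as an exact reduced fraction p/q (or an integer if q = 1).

1. C_x = -6  [DA ∥ CB ∩ AB ∥ DC]
2. C_y = -9  [DA ∥ CB ∩ AB ∥ DC]
   → C = (-6, -9)

C = (-6, -9)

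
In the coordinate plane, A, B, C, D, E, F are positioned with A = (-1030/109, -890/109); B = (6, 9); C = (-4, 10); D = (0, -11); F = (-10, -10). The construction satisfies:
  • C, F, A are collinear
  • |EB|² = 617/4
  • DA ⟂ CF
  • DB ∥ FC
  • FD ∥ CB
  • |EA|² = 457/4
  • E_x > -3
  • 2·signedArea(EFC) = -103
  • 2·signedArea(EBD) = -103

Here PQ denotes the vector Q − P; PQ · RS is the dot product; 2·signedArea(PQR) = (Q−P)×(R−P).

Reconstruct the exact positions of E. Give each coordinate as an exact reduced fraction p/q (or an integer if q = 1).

1. E_x = -2  [line -20·x + 6·y + -37 = 0 ∩ |EA|² = 457/4]
2. E_y = -1/2  [line -20·x + 6·y + -37 = 0 ∩ |EA|² = 457/4]
   → E = (-2, -1/2)

E = (-2, -1/2)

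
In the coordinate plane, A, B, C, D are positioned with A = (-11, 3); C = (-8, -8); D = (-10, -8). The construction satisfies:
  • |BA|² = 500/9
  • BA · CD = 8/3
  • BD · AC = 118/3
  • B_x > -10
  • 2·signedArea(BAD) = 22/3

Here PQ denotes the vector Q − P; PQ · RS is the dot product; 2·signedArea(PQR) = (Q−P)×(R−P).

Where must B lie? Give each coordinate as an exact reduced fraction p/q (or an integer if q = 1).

1. B_x = -29/3  [BD · AC = 118/3 ∩ 2·signedArea(BAD) = 22/3]
2. B_y = -13/3  [BD · AC = 118/3 ∩ 2·signedArea(BAD) = 22/3]
   → B = (-29/3, -13/3)

B = (-29/3, -13/3)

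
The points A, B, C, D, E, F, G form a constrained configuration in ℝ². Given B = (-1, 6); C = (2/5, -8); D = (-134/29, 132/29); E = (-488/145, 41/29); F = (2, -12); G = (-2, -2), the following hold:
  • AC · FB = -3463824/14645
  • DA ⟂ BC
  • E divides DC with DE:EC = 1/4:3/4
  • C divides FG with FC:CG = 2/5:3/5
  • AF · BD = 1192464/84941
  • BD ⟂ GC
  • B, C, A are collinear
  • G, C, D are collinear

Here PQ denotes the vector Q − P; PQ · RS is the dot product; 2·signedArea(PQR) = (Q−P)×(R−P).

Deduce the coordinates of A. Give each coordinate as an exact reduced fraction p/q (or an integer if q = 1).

1. A_x = -2614/2929  [B, C, A are collinear ∩ DA ⟂ BC]
2. A_y = 14424/2929  [B, C, A are collinear ∩ DA ⟂ BC]
   → A = (-2614/2929, 14424/2929)

A = (-2614/2929, 14424/2929)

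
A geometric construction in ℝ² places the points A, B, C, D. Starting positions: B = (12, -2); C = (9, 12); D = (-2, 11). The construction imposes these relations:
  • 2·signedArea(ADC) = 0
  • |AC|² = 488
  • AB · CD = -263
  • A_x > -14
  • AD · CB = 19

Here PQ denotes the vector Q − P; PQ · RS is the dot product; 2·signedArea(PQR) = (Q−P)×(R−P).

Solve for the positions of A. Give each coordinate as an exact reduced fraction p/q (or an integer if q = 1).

A = (-13, 10)

1. A_x = -13  [2·signedArea(ADC) = 0 ∩ AB · CD = -263]
2. A_y = 10  [2·signedArea(ADC) = 0 ∩ AB · CD = -263]
   → A = (-13, 10)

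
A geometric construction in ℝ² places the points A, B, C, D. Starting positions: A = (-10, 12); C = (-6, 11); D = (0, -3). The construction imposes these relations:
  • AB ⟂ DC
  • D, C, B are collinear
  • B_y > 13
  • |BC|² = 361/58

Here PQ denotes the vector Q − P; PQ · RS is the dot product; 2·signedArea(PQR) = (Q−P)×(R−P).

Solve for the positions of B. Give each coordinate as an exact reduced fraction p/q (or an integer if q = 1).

1. B_x = -405/58  [D, C, B are collinear ∩ AB ⟂ DC]
2. B_y = 771/58  [D, C, B are collinear ∩ AB ⟂ DC]
   → B = (-405/58, 771/58)

B = (-405/58, 771/58)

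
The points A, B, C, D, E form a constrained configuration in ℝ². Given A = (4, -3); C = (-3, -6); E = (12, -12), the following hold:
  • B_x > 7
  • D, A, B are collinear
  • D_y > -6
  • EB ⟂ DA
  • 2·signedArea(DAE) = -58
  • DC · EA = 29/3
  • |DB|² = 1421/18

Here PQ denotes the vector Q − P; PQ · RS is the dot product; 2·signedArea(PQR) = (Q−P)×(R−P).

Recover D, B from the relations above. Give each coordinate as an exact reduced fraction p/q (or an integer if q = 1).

1. D_x = -2/3  [DC · EA = 29/3 ∩ 2·signedArea(DAE) = -58]
2. D_y = -5  [DC · EA = 29/3 ∩ 2·signedArea(DAE) = -58]
   → D = (-2/3, -5)
3. B_x = 15/2  [D, A, B are collinear ∩ EB ⟂ DA]
4. B_y = -3/2  [D, A, B are collinear ∩ EB ⟂ DA]
   → B = (15/2, -3/2)

B = (15/2, -3/2)
D = (-2/3, -5)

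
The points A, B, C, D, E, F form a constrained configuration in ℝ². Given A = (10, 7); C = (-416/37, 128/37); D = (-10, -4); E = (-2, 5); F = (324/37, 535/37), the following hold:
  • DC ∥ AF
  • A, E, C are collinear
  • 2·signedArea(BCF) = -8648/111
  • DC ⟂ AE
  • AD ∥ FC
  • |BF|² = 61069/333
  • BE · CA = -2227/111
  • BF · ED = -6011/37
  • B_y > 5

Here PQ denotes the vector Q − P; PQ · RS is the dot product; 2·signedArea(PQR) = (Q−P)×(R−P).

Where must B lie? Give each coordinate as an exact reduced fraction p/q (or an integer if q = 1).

B = (-40/37, 572/111)

1. B_x = -40/37  [BE · CA = -2227/111 ∩ BF · ED = -6011/37]
2. B_y = 572/111  [BE · CA = -2227/111 ∩ BF · ED = -6011/37]
   → B = (-40/37, 572/111)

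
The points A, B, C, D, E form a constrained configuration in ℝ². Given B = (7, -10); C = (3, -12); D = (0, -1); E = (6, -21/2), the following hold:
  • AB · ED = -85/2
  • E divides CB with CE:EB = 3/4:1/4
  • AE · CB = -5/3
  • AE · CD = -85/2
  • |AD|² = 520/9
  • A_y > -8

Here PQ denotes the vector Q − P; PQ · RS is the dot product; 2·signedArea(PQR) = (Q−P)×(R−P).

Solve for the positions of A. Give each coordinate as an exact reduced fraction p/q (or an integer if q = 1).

A = (14/3, -7)

1. A_x = 14/3  [AB · ED = -85/2 ∩ AE · CD = -85/2]
2. A_y = -7  [AB · ED = -85/2 ∩ AE · CD = -85/2]
   → A = (14/3, -7)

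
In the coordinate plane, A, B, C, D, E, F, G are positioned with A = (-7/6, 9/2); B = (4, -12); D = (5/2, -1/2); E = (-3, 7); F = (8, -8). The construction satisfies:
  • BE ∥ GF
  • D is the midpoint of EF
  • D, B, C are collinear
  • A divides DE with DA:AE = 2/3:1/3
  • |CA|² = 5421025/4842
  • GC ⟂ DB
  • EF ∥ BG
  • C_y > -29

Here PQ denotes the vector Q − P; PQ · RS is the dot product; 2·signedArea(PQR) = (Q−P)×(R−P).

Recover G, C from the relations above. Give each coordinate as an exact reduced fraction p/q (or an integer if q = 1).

1. G_x = 15  [BE ∥ GF ∩ EF ∥ BG]
2. G_y = -27  [BE ∥ GF ∩ EF ∥ BG]
   → G = (15, -27)
3. C_x = 1643/269  [D, B, C are collinear ∩ GC ⟂ DB]
4. C_y = -7575/269  [D, B, C are collinear ∩ GC ⟂ DB]
   → C = (1643/269, -7575/269)

C = (1643/269, -7575/269)
G = (15, -27)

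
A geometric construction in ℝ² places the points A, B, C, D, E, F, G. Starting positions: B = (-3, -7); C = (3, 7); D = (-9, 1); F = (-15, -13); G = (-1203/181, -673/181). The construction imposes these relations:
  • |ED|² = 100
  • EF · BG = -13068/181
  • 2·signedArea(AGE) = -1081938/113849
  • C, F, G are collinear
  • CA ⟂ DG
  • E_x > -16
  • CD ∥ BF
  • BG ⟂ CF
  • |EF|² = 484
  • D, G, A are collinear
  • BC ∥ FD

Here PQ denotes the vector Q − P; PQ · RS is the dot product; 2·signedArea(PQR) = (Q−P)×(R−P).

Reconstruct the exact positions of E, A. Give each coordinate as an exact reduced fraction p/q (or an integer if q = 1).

1. E_x = -15  [line 660/181·x + -594/181·y + 15246/181 = 0 ∩ |ED|² = 100]
2. E_y = 9  [line 660/181·x + -594/181·y + 15246/181 = 0 ∩ |ED|² = 100]
   → E = (-15, 9)
3. A_x = -1025280/113849  [D, G, A are collinear ∩ CA ⟂ DG]
4. A_y = 115130/113849  [D, G, A are collinear ∩ CA ⟂ DG]
   → A = (-1025280/113849, 115130/113849)

A = (-1025280/113849, 115130/113849)
E = (-15, 9)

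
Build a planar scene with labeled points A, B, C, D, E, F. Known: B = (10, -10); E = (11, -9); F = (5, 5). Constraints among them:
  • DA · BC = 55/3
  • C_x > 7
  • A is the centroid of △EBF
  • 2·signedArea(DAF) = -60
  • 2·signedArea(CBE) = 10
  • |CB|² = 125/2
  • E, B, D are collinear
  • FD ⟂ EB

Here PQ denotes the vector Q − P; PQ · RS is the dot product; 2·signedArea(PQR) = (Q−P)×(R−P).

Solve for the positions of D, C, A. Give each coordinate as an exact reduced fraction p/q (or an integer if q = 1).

1. D_x = 15  [E, B, D are collinear ∩ FD ⟂ EB]
2. D_y = -5  [E, B, D are collinear ∩ FD ⟂ EB]
   → D = (15, -5)
3. C_x = 15/2  [line -1·x + 1·y + 10 = 0 ∩ |CB|² = 125/2]
4. C_y = -5/2  [line -1·x + 1·y + 10 = 0 ∩ |CB|² = 125/2]
   → C = (15/2, -5/2)
5. A_x = 26/3  [A is the centroid of △EBF]
6. A_y = -14/3  [A is the centroid of △EBF]
   → A = (26/3, -14/3)

A = (26/3, -14/3)
C = (15/2, -5/2)
D = (15, -5)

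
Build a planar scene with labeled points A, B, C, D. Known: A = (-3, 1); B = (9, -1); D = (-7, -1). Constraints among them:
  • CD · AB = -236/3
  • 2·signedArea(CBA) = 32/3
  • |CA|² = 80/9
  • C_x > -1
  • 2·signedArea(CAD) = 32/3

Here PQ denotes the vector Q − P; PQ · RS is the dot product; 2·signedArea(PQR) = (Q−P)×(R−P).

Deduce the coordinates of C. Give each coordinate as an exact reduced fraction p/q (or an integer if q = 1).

1. C_x = -1/3  [2·signedArea(CBA) = 32/3 ∩ 2·signedArea(CAD) = 32/3]
2. C_y = -1/3  [2·signedArea(CBA) = 32/3 ∩ 2·signedArea(CAD) = 32/3]
   → C = (-1/3, -1/3)

C = (-1/3, -1/3)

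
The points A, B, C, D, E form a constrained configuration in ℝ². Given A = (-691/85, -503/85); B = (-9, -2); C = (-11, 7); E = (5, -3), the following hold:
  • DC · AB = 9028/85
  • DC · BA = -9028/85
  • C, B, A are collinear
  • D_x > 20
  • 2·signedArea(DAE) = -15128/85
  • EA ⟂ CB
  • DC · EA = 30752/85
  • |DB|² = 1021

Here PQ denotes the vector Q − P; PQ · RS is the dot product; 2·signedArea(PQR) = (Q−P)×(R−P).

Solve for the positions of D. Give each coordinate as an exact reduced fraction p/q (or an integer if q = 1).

D = (21, -13)

1. D_x = 21  [DC · BA = -9028/85 ∩ DC · EA = 30752/85]
2. D_y = -13  [DC · BA = -9028/85 ∩ DC · EA = 30752/85]
   → D = (21, -13)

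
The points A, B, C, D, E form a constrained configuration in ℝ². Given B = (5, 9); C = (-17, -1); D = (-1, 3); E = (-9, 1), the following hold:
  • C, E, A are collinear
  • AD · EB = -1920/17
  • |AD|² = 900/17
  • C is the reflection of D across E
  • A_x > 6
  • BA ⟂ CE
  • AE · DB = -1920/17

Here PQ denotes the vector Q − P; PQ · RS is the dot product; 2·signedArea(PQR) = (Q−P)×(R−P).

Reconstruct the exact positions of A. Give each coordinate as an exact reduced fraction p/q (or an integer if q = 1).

A = (103/17, 81/17)

1. A_x = 103/17  [C, E, A are collinear ∩ BA ⟂ CE]
2. A_y = 81/17  [C, E, A are collinear ∩ BA ⟂ CE]
   → A = (103/17, 81/17)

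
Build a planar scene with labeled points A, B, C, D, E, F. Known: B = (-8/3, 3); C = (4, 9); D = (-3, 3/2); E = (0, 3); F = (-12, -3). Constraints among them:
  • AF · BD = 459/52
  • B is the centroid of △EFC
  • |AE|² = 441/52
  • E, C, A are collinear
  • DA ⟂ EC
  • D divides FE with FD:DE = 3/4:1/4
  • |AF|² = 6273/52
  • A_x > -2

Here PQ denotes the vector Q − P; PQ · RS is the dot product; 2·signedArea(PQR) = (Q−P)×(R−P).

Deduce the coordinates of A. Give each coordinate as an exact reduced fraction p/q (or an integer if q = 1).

1. A_x = -21/13  [E, C, A are collinear ∩ DA ⟂ EC]
2. A_y = 15/26  [E, C, A are collinear ∩ DA ⟂ EC]
   → A = (-21/13, 15/26)

A = (-21/13, 15/26)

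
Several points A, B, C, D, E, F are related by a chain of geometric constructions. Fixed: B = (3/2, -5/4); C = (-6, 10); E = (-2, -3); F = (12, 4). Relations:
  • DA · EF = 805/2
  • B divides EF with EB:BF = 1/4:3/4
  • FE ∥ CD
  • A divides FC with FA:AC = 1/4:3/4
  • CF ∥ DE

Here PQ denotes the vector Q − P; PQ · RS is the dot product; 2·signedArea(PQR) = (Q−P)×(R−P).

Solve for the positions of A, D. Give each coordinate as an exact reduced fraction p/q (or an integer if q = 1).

1. A_x = 15/2  [A divides FC with FA:AC = 1/4:3/4]
2. A_y = 11/2  [A divides FC with FA:AC = 1/4:3/4]
   → A = (15/2, 11/2)
3. D_x = -20  [CF ∥ DE ∩ FE ∥ CD]
4. D_y = 3  [CF ∥ DE ∩ FE ∥ CD]
   → D = (-20, 3)

A = (15/2, 11/2)
D = (-20, 3)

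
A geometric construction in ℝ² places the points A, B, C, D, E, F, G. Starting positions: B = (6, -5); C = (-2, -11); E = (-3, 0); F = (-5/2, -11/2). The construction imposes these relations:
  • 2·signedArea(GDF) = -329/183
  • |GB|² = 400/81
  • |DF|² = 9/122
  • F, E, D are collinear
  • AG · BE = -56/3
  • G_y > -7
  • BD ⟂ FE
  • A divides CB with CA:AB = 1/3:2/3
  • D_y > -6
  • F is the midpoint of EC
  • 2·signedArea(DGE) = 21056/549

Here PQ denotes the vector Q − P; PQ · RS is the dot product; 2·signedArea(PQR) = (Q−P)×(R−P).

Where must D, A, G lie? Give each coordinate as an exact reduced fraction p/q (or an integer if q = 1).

1. D_x = -151/61  [F, E, D are collinear ∩ BD ⟂ FE]
2. D_y = -352/61  [F, E, D are collinear ∩ BD ⟂ FE]
   → D = (-151/61, -352/61)
3. A_x = 2/3  [A divides CB with CA:AB = 1/3:2/3]
4. A_y = -9  [A divides CB with CA:AB = 1/3:2/3]
   → A = (2/3, -9)
5. G_x = 38/9  [2·signedArea(GDF) = -329/183 ∩ AG · BE = -56/3]
6. G_y = -19/3  [2·signedArea(GDF) = -329/183 ∩ AG · BE = -56/3]
   → G = (38/9, -19/3)

A = (2/3, -9)
D = (-151/61, -352/61)
G = (38/9, -19/3)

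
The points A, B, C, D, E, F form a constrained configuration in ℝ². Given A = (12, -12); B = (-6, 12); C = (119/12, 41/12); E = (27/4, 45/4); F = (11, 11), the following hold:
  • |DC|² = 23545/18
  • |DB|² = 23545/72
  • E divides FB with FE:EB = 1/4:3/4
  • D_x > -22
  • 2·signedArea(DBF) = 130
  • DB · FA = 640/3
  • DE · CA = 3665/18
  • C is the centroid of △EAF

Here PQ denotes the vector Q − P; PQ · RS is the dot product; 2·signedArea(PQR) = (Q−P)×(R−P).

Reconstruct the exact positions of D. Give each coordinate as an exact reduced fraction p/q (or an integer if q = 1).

1. D_x = -263/12  [DB · FA = 640/3 ∩ 2·signedArea(DBF) = 130]
2. D_y = 247/12  [DB · FA = 640/3 ∩ 2·signedArea(DBF) = 130]
   → D = (-263/12, 247/12)

D = (-263/12, 247/12)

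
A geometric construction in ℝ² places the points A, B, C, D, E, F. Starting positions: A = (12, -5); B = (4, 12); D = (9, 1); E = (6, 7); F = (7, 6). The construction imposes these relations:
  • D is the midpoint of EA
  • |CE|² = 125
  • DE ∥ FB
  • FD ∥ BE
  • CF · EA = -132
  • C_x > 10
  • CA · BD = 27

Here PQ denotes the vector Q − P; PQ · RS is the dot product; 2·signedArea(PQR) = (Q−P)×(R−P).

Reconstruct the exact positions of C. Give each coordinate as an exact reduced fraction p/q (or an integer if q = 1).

C = (11, -3)

1. C_x = 11  [CA · BD = 27 ∩ CF · EA = -132]
2. C_y = -3  [CA · BD = 27 ∩ CF · EA = -132]
   → C = (11, -3)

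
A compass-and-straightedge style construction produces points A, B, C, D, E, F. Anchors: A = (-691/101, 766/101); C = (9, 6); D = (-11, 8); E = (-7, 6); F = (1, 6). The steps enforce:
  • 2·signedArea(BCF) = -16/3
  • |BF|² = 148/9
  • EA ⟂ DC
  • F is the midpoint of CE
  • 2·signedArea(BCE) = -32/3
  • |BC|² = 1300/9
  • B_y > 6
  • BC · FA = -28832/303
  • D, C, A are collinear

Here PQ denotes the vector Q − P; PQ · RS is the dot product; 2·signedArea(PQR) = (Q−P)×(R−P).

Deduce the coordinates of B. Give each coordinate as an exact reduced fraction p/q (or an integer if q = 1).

1. B_x = -3  [2·signedArea(BCF) = -16/3 ∩ BC · FA = -28832/303]
2. B_y = 20/3  [2·signedArea(BCF) = -16/3 ∩ BC · FA = -28832/303]
   → B = (-3, 20/3)

B = (-3, 20/3)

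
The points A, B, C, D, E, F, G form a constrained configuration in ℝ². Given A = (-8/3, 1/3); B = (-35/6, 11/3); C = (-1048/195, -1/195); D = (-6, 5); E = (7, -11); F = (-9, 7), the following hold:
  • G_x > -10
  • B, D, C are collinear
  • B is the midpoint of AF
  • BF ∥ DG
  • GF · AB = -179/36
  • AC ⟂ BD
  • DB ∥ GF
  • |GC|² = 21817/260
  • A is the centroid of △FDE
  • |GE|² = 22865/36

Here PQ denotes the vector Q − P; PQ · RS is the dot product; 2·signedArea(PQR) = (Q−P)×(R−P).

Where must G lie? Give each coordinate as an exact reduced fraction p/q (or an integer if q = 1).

G = (-55/6, 25/3)

1. G_x = -55/6  [DB ∥ GF ∩ BF ∥ DG]
2. G_y = 25/3  [DB ∥ GF ∩ BF ∥ DG]
   → G = (-55/6, 25/3)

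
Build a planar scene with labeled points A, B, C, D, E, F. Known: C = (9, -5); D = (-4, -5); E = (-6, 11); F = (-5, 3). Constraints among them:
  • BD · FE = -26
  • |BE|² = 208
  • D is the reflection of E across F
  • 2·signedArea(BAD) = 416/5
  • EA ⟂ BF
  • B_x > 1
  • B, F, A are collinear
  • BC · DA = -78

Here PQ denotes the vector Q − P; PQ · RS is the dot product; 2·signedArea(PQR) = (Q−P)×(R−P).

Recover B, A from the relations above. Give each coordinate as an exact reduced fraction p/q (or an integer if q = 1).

A = (-46/5, 27/5)
B = (2, -1)

1. B_x = 2  [line 1·x + -8·y + -10 = 0 ∩ |BE|² = 208]
2. B_y = -1  [line 1·x + -8·y + -10 = 0 ∩ |BE|² = 208]
   → B = (2, -1)
3. A_x = -46/5  [B, F, A are collinear ∩ EA ⟂ BF]
4. A_y = 27/5  [B, F, A are collinear ∩ EA ⟂ BF]
   → A = (-46/5, 27/5)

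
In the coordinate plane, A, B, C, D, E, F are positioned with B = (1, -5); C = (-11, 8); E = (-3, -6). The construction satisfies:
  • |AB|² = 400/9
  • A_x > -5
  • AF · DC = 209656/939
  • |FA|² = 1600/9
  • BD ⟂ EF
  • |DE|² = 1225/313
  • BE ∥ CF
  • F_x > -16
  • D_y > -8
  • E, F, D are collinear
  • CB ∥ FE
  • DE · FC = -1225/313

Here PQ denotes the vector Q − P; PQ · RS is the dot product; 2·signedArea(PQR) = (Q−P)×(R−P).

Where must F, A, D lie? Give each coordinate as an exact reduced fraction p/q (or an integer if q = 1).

1. F_x = -15  [CB ∥ FE ∩ BE ∥ CF]
2. F_y = 7  [CB ∥ FE ∩ BE ∥ CF]
   → F = (-15, 7)
3. D_x = -519/313  [E, F, D are collinear ∩ BD ⟂ EF]
4. D_y = -2333/313  [E, F, D are collinear ∩ BD ⟂ EF]
   → D = (-519/313, -2333/313)
5. A_x = -13/3  [line 2924/313·x + -4837/313·y + 23501/939 = 0 ∩ |FA|² = 1600/9]
6. A_y = -1  [line 2924/313·x + -4837/313·y + 23501/939 = 0 ∩ |FA|² = 1600/9]
   → A = (-13/3, -1)

A = (-13/3, -1)
D = (-519/313, -2333/313)
F = (-15, 7)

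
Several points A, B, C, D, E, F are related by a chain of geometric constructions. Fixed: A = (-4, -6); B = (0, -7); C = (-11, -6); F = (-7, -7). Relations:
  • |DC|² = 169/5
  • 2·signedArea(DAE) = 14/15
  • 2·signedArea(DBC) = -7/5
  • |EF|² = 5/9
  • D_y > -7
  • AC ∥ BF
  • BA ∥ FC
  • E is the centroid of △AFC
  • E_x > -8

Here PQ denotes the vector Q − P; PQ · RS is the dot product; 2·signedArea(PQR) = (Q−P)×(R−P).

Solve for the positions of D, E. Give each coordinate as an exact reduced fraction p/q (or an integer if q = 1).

D = (-26/5, -32/5)
E = (-22/3, -19/3)

1. E_x = -22/3  [E is the centroid of △AFC]
2. E_y = -19/3  [E is the centroid of △AFC]
   → E = (-22/3, -19/3)
3. D_x = -26/5  [2·signedArea(DAE) = 14/15 ∩ 2·signedArea(DBC) = -7/5]
4. D_y = -32/5  [2·signedArea(DAE) = 14/15 ∩ 2·signedArea(DBC) = -7/5]
   → D = (-26/5, -32/5)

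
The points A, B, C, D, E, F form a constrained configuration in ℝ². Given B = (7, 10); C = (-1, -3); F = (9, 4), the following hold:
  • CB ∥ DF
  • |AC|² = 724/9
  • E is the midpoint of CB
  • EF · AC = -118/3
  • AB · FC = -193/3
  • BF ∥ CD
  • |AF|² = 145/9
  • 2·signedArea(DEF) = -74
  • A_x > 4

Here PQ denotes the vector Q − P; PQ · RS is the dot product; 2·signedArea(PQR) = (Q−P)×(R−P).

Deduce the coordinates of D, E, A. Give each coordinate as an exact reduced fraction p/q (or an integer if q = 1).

A = (5, 11/3)
D = (1, -9)
E = (3, 7/2)

1. D_x = 1  [CB ∥ DF ∩ BF ∥ CD]
2. D_y = -9  [CB ∥ DF ∩ BF ∥ CD]
   → D = (1, -9)
3. E_x = 3  [E is the midpoint of CB]
4. E_y = 7/2  [E is the midpoint of CB]
   → E = (3, 7/2)
5. A_x = 5  [AB · FC = -193/3 ∩ EF · AC = -118/3]
6. A_y = 11/3  [AB · FC = -193/3 ∩ EF · AC = -118/3]
   → A = (5, 11/3)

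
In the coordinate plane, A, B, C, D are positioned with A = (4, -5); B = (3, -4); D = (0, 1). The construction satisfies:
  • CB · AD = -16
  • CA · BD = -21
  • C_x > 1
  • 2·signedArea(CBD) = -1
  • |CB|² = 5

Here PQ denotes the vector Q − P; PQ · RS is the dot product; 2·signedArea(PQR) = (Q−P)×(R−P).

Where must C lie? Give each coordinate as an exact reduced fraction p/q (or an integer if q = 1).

C = (2, -2)

1. C_x = 2  [CA · BD = -21 ∩ CB · AD = -16]
2. C_y = -2  [CA · BD = -21 ∩ CB · AD = -16]
   → C = (2, -2)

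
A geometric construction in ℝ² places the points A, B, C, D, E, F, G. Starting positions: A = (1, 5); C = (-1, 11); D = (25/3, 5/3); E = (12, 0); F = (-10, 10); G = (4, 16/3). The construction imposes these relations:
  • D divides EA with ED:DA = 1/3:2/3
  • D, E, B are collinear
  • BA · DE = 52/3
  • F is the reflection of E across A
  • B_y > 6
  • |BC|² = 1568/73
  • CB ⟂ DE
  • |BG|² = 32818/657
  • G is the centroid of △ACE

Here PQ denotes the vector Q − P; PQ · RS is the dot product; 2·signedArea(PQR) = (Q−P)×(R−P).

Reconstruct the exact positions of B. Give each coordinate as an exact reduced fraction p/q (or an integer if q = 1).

B = (-213/73, 495/73)

1. B_x = -213/73  [D, E, B are collinear ∩ CB ⟂ DE]
2. B_y = 495/73  [D, E, B are collinear ∩ CB ⟂ DE]
   → B = (-213/73, 495/73)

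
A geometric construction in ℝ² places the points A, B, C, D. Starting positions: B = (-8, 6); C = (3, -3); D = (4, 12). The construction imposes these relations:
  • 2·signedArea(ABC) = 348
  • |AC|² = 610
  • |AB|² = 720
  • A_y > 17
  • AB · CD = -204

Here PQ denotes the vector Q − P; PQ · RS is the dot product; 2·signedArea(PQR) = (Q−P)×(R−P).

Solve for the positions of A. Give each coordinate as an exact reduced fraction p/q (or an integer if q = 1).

1. A_x = 16  [AB · CD = -204 ∩ 2·signedArea(ABC) = 348]
2. A_y = 18  [AB · CD = -204 ∩ 2·signedArea(ABC) = 348]
   → A = (16, 18)

A = (16, 18)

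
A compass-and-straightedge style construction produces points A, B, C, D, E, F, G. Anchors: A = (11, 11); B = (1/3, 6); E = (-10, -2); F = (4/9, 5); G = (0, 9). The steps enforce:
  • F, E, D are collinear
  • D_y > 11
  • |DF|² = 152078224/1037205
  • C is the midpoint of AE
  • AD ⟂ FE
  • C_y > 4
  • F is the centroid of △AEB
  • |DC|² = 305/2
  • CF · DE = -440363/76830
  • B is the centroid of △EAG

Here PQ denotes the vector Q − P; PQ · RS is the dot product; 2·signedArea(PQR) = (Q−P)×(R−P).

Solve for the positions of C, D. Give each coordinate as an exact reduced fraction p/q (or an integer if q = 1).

1. C_x = 1/2  [C is the midpoint of AE]
2. C_y = 9/2  [C is the midpoint of AE]
   → C = (1/2, 9/2)
3. D_x = 134492/12805  [F, E, D are collinear ∩ AD ⟂ FE]
4. D_y = 150349/12805  [F, E, D are collinear ∩ AD ⟂ FE]
   → D = (134492/12805, 150349/12805)

C = (1/2, 9/2)
D = (134492/12805, 150349/12805)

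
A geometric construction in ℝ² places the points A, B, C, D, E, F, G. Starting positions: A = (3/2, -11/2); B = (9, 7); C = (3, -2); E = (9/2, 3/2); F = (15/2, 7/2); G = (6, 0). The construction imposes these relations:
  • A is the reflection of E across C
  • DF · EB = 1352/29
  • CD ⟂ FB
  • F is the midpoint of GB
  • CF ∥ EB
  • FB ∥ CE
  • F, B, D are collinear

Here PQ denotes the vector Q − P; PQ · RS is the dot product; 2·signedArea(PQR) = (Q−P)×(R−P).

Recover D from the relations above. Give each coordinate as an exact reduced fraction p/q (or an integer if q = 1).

1. D_x = 279/58  [F, B, D are collinear ∩ CD ⟂ FB]
2. D_y = -161/58  [F, B, D are collinear ∩ CD ⟂ FB]
   → D = (279/58, -161/58)

D = (279/58, -161/58)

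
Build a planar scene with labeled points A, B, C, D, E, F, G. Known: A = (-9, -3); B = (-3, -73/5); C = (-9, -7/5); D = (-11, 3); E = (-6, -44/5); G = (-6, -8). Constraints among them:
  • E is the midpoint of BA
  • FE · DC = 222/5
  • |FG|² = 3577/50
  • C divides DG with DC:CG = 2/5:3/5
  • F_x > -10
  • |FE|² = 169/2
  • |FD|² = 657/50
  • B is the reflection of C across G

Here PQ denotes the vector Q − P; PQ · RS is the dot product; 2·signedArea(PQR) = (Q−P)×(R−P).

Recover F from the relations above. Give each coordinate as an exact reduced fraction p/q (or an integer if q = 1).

F = (-19/2, -3/10)

1. F_x = -19/2  [line -2·x + 22/5·y + -442/25 = 0 ∩ |FD|² = 657/50]
2. F_y = -3/10  [line -2·x + 22/5·y + -442/25 = 0 ∩ |FD|² = 657/50]
   → F = (-19/2, -3/10)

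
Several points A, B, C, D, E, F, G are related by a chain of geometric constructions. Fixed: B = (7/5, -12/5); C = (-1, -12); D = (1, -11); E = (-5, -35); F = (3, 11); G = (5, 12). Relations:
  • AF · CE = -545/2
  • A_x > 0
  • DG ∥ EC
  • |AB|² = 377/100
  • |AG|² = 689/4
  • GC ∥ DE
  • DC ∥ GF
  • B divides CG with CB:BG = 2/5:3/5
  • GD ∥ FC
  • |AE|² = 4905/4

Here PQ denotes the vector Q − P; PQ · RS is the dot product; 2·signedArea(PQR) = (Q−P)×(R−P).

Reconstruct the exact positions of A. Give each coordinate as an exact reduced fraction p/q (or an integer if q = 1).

A = (1, -1/2)

1. A_x = 1  [line 4·x + 23·y + 15/2 = 0 ∩ |AE|² = 4905/4]
2. A_y = -1/2  [line 4·x + 23·y + 15/2 = 0 ∩ |AE|² = 4905/4]
   → A = (1, -1/2)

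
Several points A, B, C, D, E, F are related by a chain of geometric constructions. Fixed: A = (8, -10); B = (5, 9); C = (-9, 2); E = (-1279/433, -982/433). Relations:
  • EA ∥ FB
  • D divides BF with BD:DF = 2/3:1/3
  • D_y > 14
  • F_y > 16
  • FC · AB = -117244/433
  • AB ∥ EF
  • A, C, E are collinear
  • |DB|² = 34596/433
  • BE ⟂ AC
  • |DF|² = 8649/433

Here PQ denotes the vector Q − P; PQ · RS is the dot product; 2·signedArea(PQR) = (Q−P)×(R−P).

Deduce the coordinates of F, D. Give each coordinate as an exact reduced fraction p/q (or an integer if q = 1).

1. F_x = -2578/433  [EA ∥ FB ∩ AB ∥ EF]
2. F_y = 7245/433  [EA ∥ FB ∩ AB ∥ EF]
   → F = (-2578/433, 7245/433)
3. D_x = -997/433  [D divides BF with BD:DF = 2/3:1/3]
4. D_y = 6129/433  [D divides BF with BD:DF = 2/3:1/3]
   → D = (-997/433, 6129/433)

D = (-997/433, 6129/433)
F = (-2578/433, 7245/433)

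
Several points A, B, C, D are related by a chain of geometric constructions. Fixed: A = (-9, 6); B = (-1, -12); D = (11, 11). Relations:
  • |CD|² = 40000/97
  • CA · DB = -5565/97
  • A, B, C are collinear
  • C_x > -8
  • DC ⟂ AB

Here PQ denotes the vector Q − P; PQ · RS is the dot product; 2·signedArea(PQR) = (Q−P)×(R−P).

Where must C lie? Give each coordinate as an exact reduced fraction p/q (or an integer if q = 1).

1. C_x = -733/97  [A, B, C are collinear ∩ DC ⟂ AB]
2. C_y = 267/97  [A, B, C are collinear ∩ DC ⟂ AB]
   → C = (-733/97, 267/97)

C = (-733/97, 267/97)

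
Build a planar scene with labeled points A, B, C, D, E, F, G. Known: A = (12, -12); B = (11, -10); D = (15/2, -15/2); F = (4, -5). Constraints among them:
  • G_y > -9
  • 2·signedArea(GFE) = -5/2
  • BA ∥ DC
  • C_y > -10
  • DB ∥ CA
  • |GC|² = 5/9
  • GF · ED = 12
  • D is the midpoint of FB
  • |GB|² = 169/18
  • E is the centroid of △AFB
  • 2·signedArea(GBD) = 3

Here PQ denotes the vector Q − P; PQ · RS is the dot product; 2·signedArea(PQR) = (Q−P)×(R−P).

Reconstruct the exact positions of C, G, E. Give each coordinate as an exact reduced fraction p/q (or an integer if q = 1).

1. C_x = 17/2  [DB ∥ CA ∩ BA ∥ DC]
2. C_y = -19/2  [DB ∥ CA ∩ BA ∥ DC]
   → C = (17/2, -19/2)
3. G_x = 49/6  [line -5/2·x + -7/2·y + -21/2 = 0 ∩ |GC|² = 5/9]
4. G_y = -53/6  [line -5/2·x + -7/2·y + -21/2 = 0 ∩ |GC|² = 5/9]
   → G = (49/6, -53/6)
5. E_x = 9  [E is the centroid of △AFB]
6. E_y = -9  [E is the centroid of △AFB]
   → E = (9, -9)

C = (17/2, -19/2)
E = (9, -9)
G = (49/6, -53/6)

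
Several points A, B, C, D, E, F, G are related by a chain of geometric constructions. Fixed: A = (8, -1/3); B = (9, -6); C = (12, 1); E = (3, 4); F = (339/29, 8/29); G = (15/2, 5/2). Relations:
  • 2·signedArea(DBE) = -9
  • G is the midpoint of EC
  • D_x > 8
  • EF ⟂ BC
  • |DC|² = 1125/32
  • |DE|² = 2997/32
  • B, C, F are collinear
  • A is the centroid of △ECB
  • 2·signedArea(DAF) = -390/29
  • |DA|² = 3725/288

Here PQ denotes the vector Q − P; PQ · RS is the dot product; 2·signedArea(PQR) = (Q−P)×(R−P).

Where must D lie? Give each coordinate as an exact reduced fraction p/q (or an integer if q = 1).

D = (69/8, -31/8)

1. D_x = 69/8  [2·signedArea(DBE) = -9 ∩ 2·signedArea(DAF) = -390/29]
2. D_y = -31/8  [2·signedArea(DBE) = -9 ∩ 2·signedArea(DAF) = -390/29]
   → D = (69/8, -31/8)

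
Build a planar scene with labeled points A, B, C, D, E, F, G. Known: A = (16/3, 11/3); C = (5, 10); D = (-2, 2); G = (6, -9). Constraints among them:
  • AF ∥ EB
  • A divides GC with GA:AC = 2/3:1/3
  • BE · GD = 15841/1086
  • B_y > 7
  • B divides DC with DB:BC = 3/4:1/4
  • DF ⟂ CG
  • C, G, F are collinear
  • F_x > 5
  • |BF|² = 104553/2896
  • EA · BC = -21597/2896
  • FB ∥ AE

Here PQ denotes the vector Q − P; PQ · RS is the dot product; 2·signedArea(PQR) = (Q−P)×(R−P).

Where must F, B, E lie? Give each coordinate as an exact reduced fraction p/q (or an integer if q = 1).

1. F_x = 1955/362  [C, G, F are collinear ∩ DF ⟂ CG]
2. F_y = 865/362  [C, G, F are collinear ∩ DF ⟂ CG]
   → F = (1955/362, 865/362)
3. B_x = 13/4  [B divides DC with DB:BC = 3/4:1/4]
4. B_y = 8  [B divides DC with DB:BC = 3/4:1/4]
   → B = (13/4, 8)
5. E_x = 6913/2172  [AF ∥ EB ∩ FB ∥ AE]
6. E_y = 10075/1086  [AF ∥ EB ∩ FB ∥ AE]
   → E = (6913/2172, 10075/1086)

B = (13/4, 8)
E = (6913/2172, 10075/1086)
F = (1955/362, 865/362)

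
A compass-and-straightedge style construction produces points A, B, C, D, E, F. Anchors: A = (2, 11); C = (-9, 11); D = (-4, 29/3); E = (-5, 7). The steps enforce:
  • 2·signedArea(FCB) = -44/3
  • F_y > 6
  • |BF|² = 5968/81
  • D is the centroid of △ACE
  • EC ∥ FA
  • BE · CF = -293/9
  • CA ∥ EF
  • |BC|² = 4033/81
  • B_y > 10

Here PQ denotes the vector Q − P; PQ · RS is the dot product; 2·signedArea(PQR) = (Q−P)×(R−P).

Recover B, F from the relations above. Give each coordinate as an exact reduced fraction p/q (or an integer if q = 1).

B = (-2, 91/9)
F = (6, 7)

1. F_x = 6  [EC ∥ FA ∩ CA ∥ EF]
2. F_y = 7  [EC ∥ FA ∩ CA ∥ EF]
   → F = (6, 7)
3. B_x = -2  [BE · CF = -293/9 ∩ 2·signedArea(FCB) = -44/3]
4. B_y = 91/9  [BE · CF = -293/9 ∩ 2·signedArea(FCB) = -44/3]
   → B = (-2, 91/9)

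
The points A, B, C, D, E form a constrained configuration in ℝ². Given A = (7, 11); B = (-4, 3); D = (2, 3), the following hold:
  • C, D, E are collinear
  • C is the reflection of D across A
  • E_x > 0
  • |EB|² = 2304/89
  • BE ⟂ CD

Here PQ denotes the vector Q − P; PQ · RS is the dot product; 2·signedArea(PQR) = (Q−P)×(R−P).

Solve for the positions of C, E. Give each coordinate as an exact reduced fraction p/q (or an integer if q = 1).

1. C_x = 12  [C is the reflection of D across A]
2. C_y = 19  [C is the reflection of D across A]
   → C = (12, 19)
3. E_x = 28/89  [C, D, E are collinear ∩ BE ⟂ CD]
4. E_y = 27/89  [C, D, E are collinear ∩ BE ⟂ CD]
   → E = (28/89, 27/89)

C = (12, 19)
E = (28/89, 27/89)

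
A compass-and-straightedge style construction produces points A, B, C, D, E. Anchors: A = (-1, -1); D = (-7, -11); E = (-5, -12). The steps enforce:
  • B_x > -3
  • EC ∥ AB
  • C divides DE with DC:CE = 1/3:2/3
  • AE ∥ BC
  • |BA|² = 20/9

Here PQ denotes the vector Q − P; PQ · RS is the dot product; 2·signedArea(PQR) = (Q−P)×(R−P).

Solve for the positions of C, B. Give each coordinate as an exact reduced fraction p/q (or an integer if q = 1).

B = (-7/3, -1/3)
C = (-19/3, -34/3)

1. C_x = -19/3  [C divides DE with DC:CE = 1/3:2/3]
2. C_y = -34/3  [C divides DE with DC:CE = 1/3:2/3]
   → C = (-19/3, -34/3)
3. B_x = -7/3  [AE ∥ BC ∩ EC ∥ AB]
4. B_y = -1/3  [AE ∥ BC ∩ EC ∥ AB]
   → B = (-7/3, -1/3)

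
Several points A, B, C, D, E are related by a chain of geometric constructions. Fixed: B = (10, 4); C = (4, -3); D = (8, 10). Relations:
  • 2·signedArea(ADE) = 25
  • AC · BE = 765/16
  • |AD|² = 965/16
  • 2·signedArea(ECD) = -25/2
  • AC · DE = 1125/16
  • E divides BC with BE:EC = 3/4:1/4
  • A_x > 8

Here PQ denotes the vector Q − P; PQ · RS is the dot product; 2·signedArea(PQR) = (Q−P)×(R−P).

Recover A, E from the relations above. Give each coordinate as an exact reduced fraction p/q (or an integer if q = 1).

1. E_x = 11/2  [E divides BC with BE:EC = 3/4:1/4]
2. E_y = -5/4  [E divides BC with BE:EC = 3/4:1/4]
   → E = (11/2, -5/4)
3. A_x = 17/2  [AC · BE = 765/16 ∩ 2·signedArea(ADE) = 25]
4. A_y = 9/4  [AC · BE = 765/16 ∩ 2·signedArea(ADE) = 25]
   → A = (17/2, 9/4)

A = (17/2, 9/4)
E = (11/2, -5/4)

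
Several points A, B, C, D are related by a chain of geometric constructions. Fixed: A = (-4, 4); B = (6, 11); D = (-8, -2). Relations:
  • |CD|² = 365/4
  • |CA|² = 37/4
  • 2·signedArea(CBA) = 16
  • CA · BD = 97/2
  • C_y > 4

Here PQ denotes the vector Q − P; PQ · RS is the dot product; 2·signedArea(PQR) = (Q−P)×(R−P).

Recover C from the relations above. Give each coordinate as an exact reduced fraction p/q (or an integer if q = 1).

1. C_x = -1  [CA · BD = 97/2 ∩ 2·signedArea(CBA) = 16]
2. C_y = 9/2  [CA · BD = 97/2 ∩ 2·signedArea(CBA) = 16]
   → C = (-1, 9/2)

C = (-1, 9/2)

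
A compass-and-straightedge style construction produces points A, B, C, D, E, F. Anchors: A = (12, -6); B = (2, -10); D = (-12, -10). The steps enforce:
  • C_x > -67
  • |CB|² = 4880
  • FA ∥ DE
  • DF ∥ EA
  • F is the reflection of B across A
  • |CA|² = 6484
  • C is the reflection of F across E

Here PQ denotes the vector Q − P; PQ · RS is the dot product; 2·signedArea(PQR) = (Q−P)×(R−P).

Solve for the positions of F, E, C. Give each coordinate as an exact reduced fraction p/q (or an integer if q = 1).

1. F_x = 22  [F is the reflection of B across A]
2. F_y = -2  [F is the reflection of B across A]
   → F = (22, -2)
3. E_x = -22  [DF ∥ EA ∩ FA ∥ DE]
4. E_y = -14  [DF ∥ EA ∩ FA ∥ DE]
   → E = (-22, -14)
5. C_x = -66  [C is the reflection of F across E]
6. C_y = -26  [C is the reflection of F across E]
   → C = (-66, -26)

C = (-66, -26)
E = (-22, -14)
F = (22, -2)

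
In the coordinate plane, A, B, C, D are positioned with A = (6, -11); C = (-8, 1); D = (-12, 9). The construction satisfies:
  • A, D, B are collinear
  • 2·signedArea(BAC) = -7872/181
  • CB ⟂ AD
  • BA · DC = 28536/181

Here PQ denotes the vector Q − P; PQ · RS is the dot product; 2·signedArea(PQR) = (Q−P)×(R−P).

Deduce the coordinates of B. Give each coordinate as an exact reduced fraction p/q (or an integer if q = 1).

1. B_x = -1128/181  [A, D, B are collinear ∩ CB ⟂ AD]
2. B_y = 469/181  [A, D, B are collinear ∩ CB ⟂ AD]
   → B = (-1128/181, 469/181)

B = (-1128/181, 469/181)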